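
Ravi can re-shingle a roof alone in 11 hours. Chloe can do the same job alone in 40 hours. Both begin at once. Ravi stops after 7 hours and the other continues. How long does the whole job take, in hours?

160/11 hours

In the first 7 hours the combined rate is 51/440, so 357/440 of the job is done, leaving 83/440.
After Ravi leaves the rate is 1/40 per hour; the remaining 83/440 takes 83/11 hours.
Total = 7 + 83/11 = 160/11 hours.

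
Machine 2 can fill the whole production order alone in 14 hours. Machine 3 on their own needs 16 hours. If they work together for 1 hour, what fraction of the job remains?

Combined rate: 1/14 + 1/16 = (8 + 7)/112 = 15/112 per hour.
In 1 hour they complete 1·15/112 = 15/112 of the job.
So 97/112 remains.

97/112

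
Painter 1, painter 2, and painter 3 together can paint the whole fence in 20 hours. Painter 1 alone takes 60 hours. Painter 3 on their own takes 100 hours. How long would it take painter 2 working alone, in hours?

Combined rate is 1/20 per hour.
Known contribution: 1/60 + 1/100 = (5 + 3)/300 = 8/300 = 2/75 per hour.
So painter 2's rate is 1/20 − 2/75 = 7/300, meaning 300/7 hours alone.

300/7 hours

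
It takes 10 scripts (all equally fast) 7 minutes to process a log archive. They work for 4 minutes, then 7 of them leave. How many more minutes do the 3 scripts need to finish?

10 minutes

One script does 1/70 of the job per minute.
After 4 minutes with 10 scripts, 4/7 is done (3/7 left).
With 3 scripts the rate is 3/70, so the rest takes 3/7 ÷ 3/70 = 10 minutes.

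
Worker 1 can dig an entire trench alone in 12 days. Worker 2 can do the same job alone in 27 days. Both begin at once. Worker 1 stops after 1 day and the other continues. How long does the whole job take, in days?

In the first 1 day the combined rate is 13/108, so 13/108 of the job is done, leaving 95/108.
After worker 1 leaves the rate is 1/27 per day; the remaining 95/108 takes 95/4 days.
Total = 1 + 95/4 = 99/4 days.

99/4 days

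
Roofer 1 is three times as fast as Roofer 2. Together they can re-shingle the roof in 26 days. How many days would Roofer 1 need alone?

104/3 days

Let Roofer 2's rate be r; then Roofer 1's rate is 3r, so together (3 + 1)r = 4r = 1/26.
Thus r = 1/104 per day.
Roofer 2 alone: 104 days; Roofer 1 alone: 104/3 days.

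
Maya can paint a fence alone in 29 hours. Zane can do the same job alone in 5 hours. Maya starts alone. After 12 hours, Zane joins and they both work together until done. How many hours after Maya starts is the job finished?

In the first 12 hours Maya alone does 12/29 of the job, leaving 17/29.
Once everyone is working, combined rate: 1/29 + 1/5 = (5 + 29)/145 = 34/145 per hour.
Remaining 17/29 at 34/145 per hour takes 5/2 hours.
Total from the start = 12 + 5/2 = 29/2 hours.

29/2 hours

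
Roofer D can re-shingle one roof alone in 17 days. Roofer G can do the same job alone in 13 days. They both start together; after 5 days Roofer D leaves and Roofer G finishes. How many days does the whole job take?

In the first 5 days the combined rate is 30/221, so 150/221 of the job is done, leaving 71/221.
After Roofer D leaves the rate is 1/13 per day; the remaining 71/221 takes 71/17 days.
Total = 5 + 71/17 = 156/17 days.

156/17 days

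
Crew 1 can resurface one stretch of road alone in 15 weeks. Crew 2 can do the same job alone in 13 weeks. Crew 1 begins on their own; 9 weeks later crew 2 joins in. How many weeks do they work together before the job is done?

In the first 9 weeks crew 1 alone does 9/15 = 3/5 of the job, leaving 2/5.
Once everyone is working, combined rate: 1/15 + 1/13 = (13 + 15)/195 = 28/195 per week.
Remaining 2/5 at 28/195 per week takes 39/14 weeks.

39/14 weeks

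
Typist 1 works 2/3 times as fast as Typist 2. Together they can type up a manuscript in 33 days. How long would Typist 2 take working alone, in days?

55 days

Let Typist 2's rate be r; then Typist 1's rate is (2/3)r, so together (2/3 + 1)r = (5/3)r = 1/33.
Thus r = 1/55 per day.
Typist 2 alone: 55 days; Typist 1 alone: 165/2 days.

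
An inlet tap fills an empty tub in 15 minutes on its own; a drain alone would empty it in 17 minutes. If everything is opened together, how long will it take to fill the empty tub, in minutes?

255/2 minutes

Net rate = 1/15 − 1/17 = (17 − 15)/255 = 2/255 per minute.
Filling time = 1 ÷ (2/255) = 255/2 minutes.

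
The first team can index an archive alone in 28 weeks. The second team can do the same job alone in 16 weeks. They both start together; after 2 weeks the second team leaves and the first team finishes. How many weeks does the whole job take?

In the first 2 weeks the combined rate is 11/112, so 11/56 of the job is done, leaving 45/56.
After the second team leaves the rate is 1/28 per week; the remaining 45/56 takes 45/2 weeks.
Total = 2 + 45/2 = 49/2 weeks.

49/2 weeks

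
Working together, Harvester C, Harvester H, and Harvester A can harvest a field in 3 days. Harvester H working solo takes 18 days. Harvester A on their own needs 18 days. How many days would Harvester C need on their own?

9/2 days

Combined rate is 1/3 per day.
Known contribution: 1/18 + 1/18 = (1 + 1)/18 = 2/18 = 1/9 per day.
So Harvester C's rate is 1/3 − 1/9 = 2/9, meaning 9/2 days alone.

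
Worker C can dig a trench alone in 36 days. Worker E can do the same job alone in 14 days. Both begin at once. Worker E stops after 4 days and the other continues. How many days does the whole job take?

In the first 4 days the combined rate is 25/252, so 25/63 of the job is done, leaving 38/63.
After worker E leaves the rate is 1/36 per day; the remaining 38/63 takes 152/7 days.
Total = 4 + 152/7 = 180/7 days.

180/7 days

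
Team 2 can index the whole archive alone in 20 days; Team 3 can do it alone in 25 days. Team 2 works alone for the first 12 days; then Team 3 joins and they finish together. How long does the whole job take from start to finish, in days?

148/9 days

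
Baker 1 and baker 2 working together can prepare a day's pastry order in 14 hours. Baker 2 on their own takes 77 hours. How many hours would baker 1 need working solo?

Combined rate is 1/14 per hour.
Known contribution: 1/77 per hour.
So baker 1's rate is 1/14 − 1/77 = 9/154, meaning 154/9 hours alone.

154/9 hours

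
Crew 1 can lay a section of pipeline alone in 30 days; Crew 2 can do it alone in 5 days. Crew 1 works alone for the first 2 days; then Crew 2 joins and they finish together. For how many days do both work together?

4 days

In 2 days Crew 1 does 2/30 = 1/15 of the job, leaving 14/15.
Crew 1 and Crew 2 together work at 7/30 per day, so finishing takes 14/15 ÷ 7/30 = 4 days.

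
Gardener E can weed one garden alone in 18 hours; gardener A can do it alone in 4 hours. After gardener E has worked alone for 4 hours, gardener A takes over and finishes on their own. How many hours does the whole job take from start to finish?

64/9 hours

In 4 hours gardener E does 4/18 = 2/9 of the job, leaving 7/9.
Gardener A works at 1/4 per hour, so finishing takes 7/9 ÷ 1/4 = 28/9 hours.
Total time = 4 + 28/9 = 64/9 hours.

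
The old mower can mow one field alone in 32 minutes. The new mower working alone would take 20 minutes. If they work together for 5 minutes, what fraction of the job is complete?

13/32

Combined rate: 1/32 + 1/20 = (5 + 8)/160 = 13/160 per minute.
In 5 minutes they complete 5·13/160 = 13/32 of the job.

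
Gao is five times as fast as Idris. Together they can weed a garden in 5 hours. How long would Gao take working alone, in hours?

Let Idris's rate be r; then Gao's rate is 5r, so together (5 + 1)r = 6r = 1/5.
Thus r = 1/30 per hour.
Idris alone: 30 hours; Gao alone: 6 hours.

6 hours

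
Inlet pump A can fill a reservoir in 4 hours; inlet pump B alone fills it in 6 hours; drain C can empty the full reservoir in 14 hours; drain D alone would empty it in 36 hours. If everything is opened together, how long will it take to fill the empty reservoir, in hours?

63/20 hours

Net rate = 1/4 + 1/6 − 1/14 − 1/36 = (63 + 42 − 18 − 7)/252 = 80/252 = 20/63 per hour.
Filling time = 1 ÷ (20/63) = 63/20 hours.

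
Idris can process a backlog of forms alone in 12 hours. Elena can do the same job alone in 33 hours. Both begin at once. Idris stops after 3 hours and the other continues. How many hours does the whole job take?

99/4 hours

In the first 3 hours the combined rate is 5/44, so 15/44 of the job is done, leaving 29/44.
After Idris leaves the rate is 1/33 per hour; the remaining 29/44 takes 87/4 hours.
Total = 3 + 87/4 = 99/4 hours.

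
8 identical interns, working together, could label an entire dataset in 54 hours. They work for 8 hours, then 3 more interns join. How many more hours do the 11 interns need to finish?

368/11 hours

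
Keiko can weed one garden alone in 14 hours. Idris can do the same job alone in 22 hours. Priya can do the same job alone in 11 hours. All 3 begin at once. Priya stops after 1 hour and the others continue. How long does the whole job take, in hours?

In the first 1 hour the combined rate is 16/77, so 16/77 of the job is done, leaving 61/77.
After Priya leaves the rate is 9/77 per hour; the remaining 61/77 takes 61/9 hours.
Total = 1 + 61/9 = 70/9 hours.

70/9 hours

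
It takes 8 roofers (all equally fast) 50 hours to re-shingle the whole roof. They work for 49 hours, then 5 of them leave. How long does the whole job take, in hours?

155/3 hours

One roofer does 1/400 of the job per hour.
After 49 hours with 8 roofers, 49/50 is done (1/50 left).
With 3 roofers the rate is 3/400, so the rest takes 1/50 ÷ 3/400 = 8/3 hours.
Total = 49 + 8/3 = 155/3 hours.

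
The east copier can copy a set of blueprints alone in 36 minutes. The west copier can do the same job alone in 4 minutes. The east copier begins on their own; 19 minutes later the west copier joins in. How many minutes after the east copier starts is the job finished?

207/10 minutes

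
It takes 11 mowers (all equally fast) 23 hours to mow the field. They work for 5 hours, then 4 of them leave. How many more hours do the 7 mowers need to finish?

198/7 hours

One mower does 1/253 of the job per hour.
After 5 hours with 11 mowers, 5/23 is done (18/23 left).
With 7 mowers the rate is 7/253, so the rest takes 18/23 ÷ 7/253 = 198/7 hours.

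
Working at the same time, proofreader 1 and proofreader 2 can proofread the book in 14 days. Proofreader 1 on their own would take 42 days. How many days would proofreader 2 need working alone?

Combined rate is 1/14 per day.
Known contribution: 1/42 per day.
So proofreader 2's rate is 1/14 − 1/42 = 1/21, meaning 21 days alone.

21 days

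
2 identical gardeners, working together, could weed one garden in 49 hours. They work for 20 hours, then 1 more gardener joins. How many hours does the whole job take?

One gardener does 1/98 of the job per hour.
After 20 hours with 2 gardeners, 20/49 is done (29/49 left).
With 3 gardeners the rate is 3/98, so the rest takes 29/49 ÷ 3/98 = 58/3 hours.
Total = 20 + 58/3 = 118/3 hours.

118/3 hours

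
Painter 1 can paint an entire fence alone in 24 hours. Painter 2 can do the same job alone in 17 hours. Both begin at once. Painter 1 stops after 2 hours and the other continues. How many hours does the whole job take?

In the first 2 hours the combined rate is 41/408, so 41/204 of the job is done, leaving 163/204.
After painter 1 leaves the rate is 1/17 per hour; the remaining 163/204 takes 163/12 hours.
Total = 2 + 163/12 = 187/12 hours.

187/12 hours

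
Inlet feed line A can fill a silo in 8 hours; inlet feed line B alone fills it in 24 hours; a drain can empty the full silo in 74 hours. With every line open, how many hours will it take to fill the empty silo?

111/17 hours

Net rate = 1/8 + 1/24 − 1/74 = (111 + 37 − 12)/888 = 136/888 = 17/111 per hour.
Filling time = 1 ÷ (17/111) = 111/17 hours.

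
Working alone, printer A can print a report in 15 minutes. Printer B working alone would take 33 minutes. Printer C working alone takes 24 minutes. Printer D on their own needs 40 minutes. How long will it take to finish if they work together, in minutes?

Combined rate: 1/15 + 1/33 + 1/24 + 1/40 = (88 + 40 + 55 + 33)/1320 = 216/1320 = 9/55 per minute.
Time = 1 ÷ (9/55) = 55/9 minutes.

55/9 minutes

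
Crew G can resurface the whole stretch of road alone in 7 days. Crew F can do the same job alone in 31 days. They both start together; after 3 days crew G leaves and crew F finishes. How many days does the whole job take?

124/7 days

In the first 3 days the combined rate is 38/217, so 114/217 of the job is done, leaving 103/217.
After crew G leaves the rate is 1/31 per day; the remaining 103/217 takes 103/7 days.
Total = 3 + 103/7 = 124/7 days.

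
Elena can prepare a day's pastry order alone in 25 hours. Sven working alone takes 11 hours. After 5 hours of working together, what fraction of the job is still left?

19/55

Combined rate: 1/25 + 1/11 = (11 + 25)/275 = 36/275 per hour.
In 5 hours they complete 5·36/275 = 36/55 of the job.
So 19/55 remains.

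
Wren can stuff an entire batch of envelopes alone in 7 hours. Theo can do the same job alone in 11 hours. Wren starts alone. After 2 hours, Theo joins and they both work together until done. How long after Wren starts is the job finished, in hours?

91/18 hours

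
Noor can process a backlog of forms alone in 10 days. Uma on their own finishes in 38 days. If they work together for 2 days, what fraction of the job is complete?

Combined rate: 1/10 + 1/38 = (19 + 5)/190 = 24/190 = 12/95 per day.
In 2 days they complete 2·12/95 = 24/95 of the job.

24/95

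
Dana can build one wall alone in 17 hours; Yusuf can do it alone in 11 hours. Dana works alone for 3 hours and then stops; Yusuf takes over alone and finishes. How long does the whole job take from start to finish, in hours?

205/17 hours

In 3 hours Dana does 3/17 of the job, leaving 14/17.
Yusuf works at 1/11 per hour, so finishing takes 14/17 ÷ 1/11 = 154/17 hours.
Total time = 3 + 154/17 = 205/17 hours.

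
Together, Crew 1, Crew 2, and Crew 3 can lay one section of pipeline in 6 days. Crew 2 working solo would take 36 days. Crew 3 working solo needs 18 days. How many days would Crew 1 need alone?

12 days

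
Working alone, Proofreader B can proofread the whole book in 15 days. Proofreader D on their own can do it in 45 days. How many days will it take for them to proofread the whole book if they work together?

Combined rate: 1/15 + 1/45 = (3 + 1)/45 = 4/45 per day.
Time = 1 ÷ (4/45) = 45/4 days.

45/4 days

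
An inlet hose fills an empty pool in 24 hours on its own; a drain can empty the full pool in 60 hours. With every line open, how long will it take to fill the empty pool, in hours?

40 hours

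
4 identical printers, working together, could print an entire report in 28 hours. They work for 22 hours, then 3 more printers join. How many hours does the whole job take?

One printer does 1/112 of the job per hour.
After 22 hours with 4 printers, 11/14 is done (3/14 left).
With 7 printers the rate is 7/112 = 1/16, so the rest takes 3/14 ÷ 1/16 = 24/7 hours.
Total = 22 + 24/7 = 178/7 hours.

178/7 hours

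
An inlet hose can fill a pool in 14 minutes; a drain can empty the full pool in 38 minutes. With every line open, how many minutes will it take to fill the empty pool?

Net rate = 1/14 − 1/38 = (19 − 7)/266 = 12/266 = 6/133 per minute.
Filling time = 1 ÷ (6/133) = 133/6 minutes.

133/6 minutes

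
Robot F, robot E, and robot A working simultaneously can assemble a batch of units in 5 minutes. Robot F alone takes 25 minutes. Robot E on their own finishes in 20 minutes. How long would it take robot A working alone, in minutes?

100/11 minutes

Combined rate is 1/5 per minute.
Known contribution: 1/25 + 1/20 = (4 + 5)/100 = 9/100 per minute.
So robot A's rate is 1/5 − 9/100 = 11/100, meaning 100/11 minutes alone.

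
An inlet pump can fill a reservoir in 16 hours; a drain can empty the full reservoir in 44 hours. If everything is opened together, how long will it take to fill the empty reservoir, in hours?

Net rate = 1/16 − 1/44 = (11 − 4)/176 = 7/176 per hour.
Filling time = 1 ÷ (7/176) = 176/7 hours.

176/7 hours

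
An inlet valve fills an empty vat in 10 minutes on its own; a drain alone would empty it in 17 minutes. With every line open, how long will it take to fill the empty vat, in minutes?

Net rate = 1/10 − 1/17 = (17 − 10)/170 = 7/170 per minute.
Filling time = 1 ÷ (7/170) = 170/7 minutes.

170/7 minutes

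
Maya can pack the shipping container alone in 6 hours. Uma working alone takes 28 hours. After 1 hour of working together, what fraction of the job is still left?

67/84

Combined rate: 1/6 + 1/28 = (14 + 3)/84 = 17/84 per hour.
In 1 hour they complete 1·17/84 = 17/84 of the job.
So 67/84 remains.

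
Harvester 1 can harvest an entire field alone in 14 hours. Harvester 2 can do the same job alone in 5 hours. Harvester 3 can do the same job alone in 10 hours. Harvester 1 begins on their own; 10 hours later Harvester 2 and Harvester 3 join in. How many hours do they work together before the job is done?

10/13 hours

In the first 10 hours Harvester 1 alone does 10/14 = 5/7 of the job, leaving 2/7.
Once everyone is working, combined rate: 1/14 + 1/5 + 1/10 = (5 + 14 + 7)/70 = 26/70 = 13/35 per hour.
Remaining 2/7 at 13/35 per hour takes 10/13 hours.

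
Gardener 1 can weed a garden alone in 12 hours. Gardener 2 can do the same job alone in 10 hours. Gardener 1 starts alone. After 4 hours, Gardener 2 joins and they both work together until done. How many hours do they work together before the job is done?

In the first 4 hours Gardener 1 alone does 4/12 = 1/3 of the job, leaving 2/3.
Once everyone is working, combined rate: 1/12 + 1/10 = (5 + 6)/60 = 11/60 per hour.
Remaining 2/3 at 11/60 per hour takes 40/11 hours.

40/11 hours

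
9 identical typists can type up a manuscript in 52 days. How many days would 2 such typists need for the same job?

Total work is 9·52 = 468 typist-days.
With 2 typists: 468/2 = 234 days.

234 days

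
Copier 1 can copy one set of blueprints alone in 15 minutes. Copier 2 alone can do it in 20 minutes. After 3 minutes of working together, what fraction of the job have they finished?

7/20

Combined rate: 1/15 + 1/20 = (4 + 3)/60 = 7/60 per minute.
In 3 minutes they complete 3·7/60 = 7/20 of the job.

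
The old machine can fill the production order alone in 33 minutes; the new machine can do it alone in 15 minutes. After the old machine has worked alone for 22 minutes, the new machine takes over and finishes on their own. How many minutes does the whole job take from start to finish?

In 22 minutes the old machine does 22/33 = 2/3 of the job, leaving 1/3.
The new machine works at 1/15 per minute, so finishing takes 1/3 ÷ 1/15 = 5 minutes.
Total time = 22 + 5 = 27 minutes.

27 minutes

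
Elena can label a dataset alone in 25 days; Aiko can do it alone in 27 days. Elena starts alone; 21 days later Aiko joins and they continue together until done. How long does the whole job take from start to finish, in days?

In 21 days Elena does 21/25 of the job, leaving 4/25.
Elena and Aiko together work at 52/675 per day, so finishing takes 4/25 ÷ 52/675 = 27/13 days.
Total time = 21 + 27/13 = 300/13 days.

300/13 days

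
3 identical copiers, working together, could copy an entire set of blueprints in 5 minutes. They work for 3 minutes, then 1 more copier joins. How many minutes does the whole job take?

One copier does 1/15 of the job per minute.
After 3 minutes with 3 copiers, 3/5 is done (2/5 left).
With 4 copiers the rate is 4/15, so the rest takes 2/5 ÷ 4/15 = 3/2 minutes.
Total = 3 + 3/2 = 9/2 minutes.

9/2 minutes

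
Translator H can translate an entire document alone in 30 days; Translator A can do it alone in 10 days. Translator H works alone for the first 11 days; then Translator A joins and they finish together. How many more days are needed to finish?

19/4 days

In 11 days Translator H does 11/30 of the job, leaving 19/30.
Translator H and Translator A together work at 2/15 per day, so finishing takes 19/30 ÷ 2/15 = 19/4 days.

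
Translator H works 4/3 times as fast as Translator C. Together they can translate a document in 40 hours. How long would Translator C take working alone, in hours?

Let Translator C's rate be r; then Translator H's rate is (4/3)r, so together (4/3 + 1)r = (7/3)r = 1/40.
Thus r = 3/280 per hour.
Translator C alone: 280/3 hours; Translator H alone: 70 hours.

280/3 hours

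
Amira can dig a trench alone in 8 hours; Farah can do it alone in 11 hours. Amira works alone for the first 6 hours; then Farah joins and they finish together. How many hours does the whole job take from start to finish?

136/19 hours

In 6 hours Amira does 6/8 = 3/4 of the job, leaving 1/4.
Amira and Farah together work at 19/88 per hour, so finishing takes 1/4 ÷ 19/88 = 22/19 hours.
Total time = 6 + 22/19 = 136/19 hours.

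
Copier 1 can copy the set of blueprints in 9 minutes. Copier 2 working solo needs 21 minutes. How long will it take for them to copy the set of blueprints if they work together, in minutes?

With two workers the combined time is the product over the sum: 9·21/(9+21) = 189/30 = 63/10 minutes.

63/10 minutes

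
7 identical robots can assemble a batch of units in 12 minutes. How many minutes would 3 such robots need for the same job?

Total work is 7·12 = 84 robot-minutes.
With 3 robots: 84/3 = 28 minutes.

28 minutes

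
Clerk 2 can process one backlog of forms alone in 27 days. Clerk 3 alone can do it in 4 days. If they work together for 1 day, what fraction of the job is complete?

31/108

Combined rate: 1/27 + 1/4 = (4 + 27)/108 = 31/108 per day.
In 1 day they complete 1·31/108 = 31/108 of the job.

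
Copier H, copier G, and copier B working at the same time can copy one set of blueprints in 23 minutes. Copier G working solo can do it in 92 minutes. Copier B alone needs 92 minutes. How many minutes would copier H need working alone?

Combined rate is 1/23 per minute.
Known contribution: 1/92 + 1/92 = (1 + 1)/92 = 2/92 = 1/46 per minute.
So copier H's rate is 1/23 − 1/46 = 1/46, meaning 46 minutes alone.

46 minutes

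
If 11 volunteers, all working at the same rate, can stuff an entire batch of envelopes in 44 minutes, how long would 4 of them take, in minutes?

Total work is 11·44 = 484 volunteer-minutes.
With 4 volunteers: 484/4 = 121 minutes.

121 minutes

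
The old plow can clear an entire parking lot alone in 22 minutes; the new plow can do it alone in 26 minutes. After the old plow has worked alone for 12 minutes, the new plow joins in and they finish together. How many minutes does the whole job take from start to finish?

209/12 minutes

In 12 minutes the old plow does 12/22 = 6/11 of the job, leaving 5/11.
The old plow and the new plow together work at 12/143 per minute, so finishing takes 5/11 ÷ 12/143 = 65/12 minutes.
Total time = 12 + 65/12 = 209/12 minutes.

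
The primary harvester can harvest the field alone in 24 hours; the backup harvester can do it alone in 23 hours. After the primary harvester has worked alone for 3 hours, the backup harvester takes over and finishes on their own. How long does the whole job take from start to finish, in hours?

In 3 hours the primary harvester does 3/24 = 1/8 of the job, leaving 7/8.
The backup harvester works at 1/23 per hour, so finishing takes 7/8 ÷ 1/23 = 161/8 hours.
Total time = 3 + 161/8 = 185/8 hours.

185/8 hours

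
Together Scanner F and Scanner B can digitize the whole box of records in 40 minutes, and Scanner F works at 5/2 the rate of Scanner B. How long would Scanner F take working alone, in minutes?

Let Scanner B's rate be r; then Scanner F's rate is (5/2)r, so together (5/2 + 1)r = (7/2)r = 1/40.
Thus r = 1/140 per minute.
Scanner B alone: 140 minutes; Scanner F alone: 56 minutes.

56 minutes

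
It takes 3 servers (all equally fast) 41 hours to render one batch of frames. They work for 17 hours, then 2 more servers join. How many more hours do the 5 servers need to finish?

72/5 hours

One server does 1/123 of the job per hour.
After 17 hours with 3 servers, 17/41 is done (24/41 left).
With 5 servers the rate is 5/123, so the rest takes 24/41 ÷ 5/123 = 72/5 hours.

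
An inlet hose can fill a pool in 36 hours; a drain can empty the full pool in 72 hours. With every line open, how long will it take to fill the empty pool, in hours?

72 hours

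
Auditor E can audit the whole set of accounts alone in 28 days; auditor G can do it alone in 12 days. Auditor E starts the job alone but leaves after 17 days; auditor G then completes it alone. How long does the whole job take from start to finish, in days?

In 17 days auditor E does 17/28 of the job, leaving 11/28.
Auditor G works at 1/12 per day, so finishing takes 11/28 ÷ 1/12 = 33/7 days.
Total time = 17 + 33/7 = 152/7 days.

152/7 days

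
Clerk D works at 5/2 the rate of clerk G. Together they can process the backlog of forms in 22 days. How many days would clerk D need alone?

154/5 days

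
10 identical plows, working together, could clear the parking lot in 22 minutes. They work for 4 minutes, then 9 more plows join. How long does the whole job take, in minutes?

256/19 minutes

One plow does 1/220 of the job per minute.
After 4 minutes with 10 plows, 2/11 is done (9/11 left).
With 19 plows the rate is 19/220, so the rest takes 9/11 ÷ 19/220 = 180/19 minutes.
Total = 4 + 180/19 = 256/19 minutes.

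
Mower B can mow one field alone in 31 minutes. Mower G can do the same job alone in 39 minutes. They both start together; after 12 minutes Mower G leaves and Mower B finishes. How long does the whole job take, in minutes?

279/13 minutes

In the first 12 minutes the combined rate is 70/1209, so 280/403 of the job is done, leaving 123/403.
After Mower G leaves the rate is 1/31 per minute; the remaining 123/403 takes 123/13 minutes.
Total = 12 + 123/13 = 279/13 minutes.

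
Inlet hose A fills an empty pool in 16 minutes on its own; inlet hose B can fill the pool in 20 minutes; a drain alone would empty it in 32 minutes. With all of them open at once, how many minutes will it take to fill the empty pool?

Net rate = 1/16 + 1/20 − 1/32 = (10 + 8 − 5)/160 = 13/160 per minute.
Filling time = 1 ÷ (13/160) = 160/13 minutes.

160/13 minutes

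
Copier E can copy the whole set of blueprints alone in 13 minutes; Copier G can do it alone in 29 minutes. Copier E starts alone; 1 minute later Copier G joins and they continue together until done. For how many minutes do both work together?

In 1 minute Copier E does 1/13 of the job, leaving 12/13.
Copier E and Copier G together work at 42/377 per minute, so finishing takes 12/13 ÷ 42/377 = 58/7 minutes.

58/7 minutes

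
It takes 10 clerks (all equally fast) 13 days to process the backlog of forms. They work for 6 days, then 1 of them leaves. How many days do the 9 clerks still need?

70/9 days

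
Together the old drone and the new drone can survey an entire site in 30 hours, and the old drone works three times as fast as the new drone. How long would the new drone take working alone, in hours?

120 hours

Let the new drone's rate be r; then the old drone's rate is 3r, so together (3 + 1)r = 4r = 1/30.
Thus r = 1/120 per hour.
The new drone alone: 120 hours; the old drone alone: 40 hours.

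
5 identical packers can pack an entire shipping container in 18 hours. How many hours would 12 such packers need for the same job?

Total work is 5·18 = 90 packer-hours.
With 12 packers: 90/12 = 15/2 hours.

15/2 hours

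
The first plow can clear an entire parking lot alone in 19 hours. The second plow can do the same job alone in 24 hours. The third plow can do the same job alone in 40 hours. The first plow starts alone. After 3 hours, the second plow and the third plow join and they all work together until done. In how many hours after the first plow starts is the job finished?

In the first 3 hours the first plow alone does 3/19 of the job, leaving 16/19.
Once everyone is working, combined rate: 1/19 + 1/24 + 1/40 = (120 + 95 + 57)/2280 = 272/2280 = 34/285 per hour.
Remaining 16/19 at 34/285 per hour takes 120/17 hours.
Total from the start = 3 + 120/17 = 171/17 hours.

171/17 hours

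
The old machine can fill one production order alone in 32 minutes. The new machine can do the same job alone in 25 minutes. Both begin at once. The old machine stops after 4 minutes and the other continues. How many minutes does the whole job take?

In the first 4 minutes the combined rate is 57/800, so 57/200 of the job is done, leaving 143/200.
After the old machine leaves the rate is 1/25 per minute; the remaining 143/200 takes 143/8 minutes.
Total = 4 + 143/8 = 175/8 minutes.

175/8 minutes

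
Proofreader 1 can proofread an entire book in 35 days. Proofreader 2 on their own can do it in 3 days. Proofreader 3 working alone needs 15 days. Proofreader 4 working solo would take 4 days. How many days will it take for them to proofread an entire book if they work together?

Combined rate: 1/35 + 1/3 + 1/15 + 1/4 = (12 + 140 + 28 + 105)/420 = 285/420 = 19/28 per day.
Time = 1 ÷ (19/28) = 28/19 days.

28/19 days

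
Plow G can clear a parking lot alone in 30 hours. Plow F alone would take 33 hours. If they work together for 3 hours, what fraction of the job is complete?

Combined rate: 1/30 + 1/33 = (11 + 10)/330 = 21/330 = 7/110 per hour.
In 3 hours they complete 3·7/110 = 21/110 of the job.

21/110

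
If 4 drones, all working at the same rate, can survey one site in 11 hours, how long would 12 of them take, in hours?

Total work is 4·11 = 44 drone-hours.
With 12 drones: 44/12 = 11/3 hours.

11/3 hours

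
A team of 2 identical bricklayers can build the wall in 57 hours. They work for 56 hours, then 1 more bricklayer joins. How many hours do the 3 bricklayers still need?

2/3 hours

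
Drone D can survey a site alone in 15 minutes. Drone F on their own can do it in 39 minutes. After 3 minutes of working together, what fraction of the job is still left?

Combined rate: 1/15 + 1/39 = (13 + 5)/195 = 18/195 = 6/65 per minute.
In 3 minutes they complete 3·6/65 = 18/65 of the job.
So 47/65 remains.

47/65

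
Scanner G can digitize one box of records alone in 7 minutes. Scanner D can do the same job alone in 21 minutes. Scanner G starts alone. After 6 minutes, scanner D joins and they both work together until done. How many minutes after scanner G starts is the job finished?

27/4 minutes

In the first 6 minutes scanner G alone does 6/7 of the job, leaving 1/7.
Once everyone is working, combined rate: 1/7 + 1/21 = (3 + 1)/21 = 4/21 per minute.
Remaining 1/7 at 4/21 per minute takes 3/4 minutes.
Total from the start = 6 + 3/4 = 27/4 minutes.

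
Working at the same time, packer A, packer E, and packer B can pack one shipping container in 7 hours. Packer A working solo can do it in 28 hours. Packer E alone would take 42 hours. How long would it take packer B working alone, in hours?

12 hours

Combined rate is 1/7 per hour.
Known contribution: 1/28 + 1/42 = (3 + 2)/84 = 5/84 per hour.
So packer B's rate is 1/7 − 5/84 = 1/12, meaning 12 hours alone.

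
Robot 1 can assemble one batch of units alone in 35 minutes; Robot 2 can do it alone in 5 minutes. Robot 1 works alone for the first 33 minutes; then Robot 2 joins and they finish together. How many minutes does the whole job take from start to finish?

133/4 minutes

In 33 minutes Robot 1 does 33/35 of the job, leaving 2/35.
Robot 1 and Robot 2 together work at 8/35 per minute, so finishing takes 2/35 ÷ 8/35 = 1/4 minutes.
Total time = 33 + 1/4 = 133/4 minutes.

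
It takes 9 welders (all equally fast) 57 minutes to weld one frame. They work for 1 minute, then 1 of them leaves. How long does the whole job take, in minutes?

One welder does 1/513 of the job per minute.
After 1 minute with 9 welders, 1/57 is done (56/57 left).
With 8 welders the rate is 8/513, so the rest takes 56/57 ÷ 8/513 = 63 minutes.
Total = 1 + 63 = 64 minutes.

64 minutes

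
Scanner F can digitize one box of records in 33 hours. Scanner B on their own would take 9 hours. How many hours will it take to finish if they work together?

With two workers the combined time is the product over the sum: 33·9/(33+9) = 297/42 = 99/14 hours.

99/14 hours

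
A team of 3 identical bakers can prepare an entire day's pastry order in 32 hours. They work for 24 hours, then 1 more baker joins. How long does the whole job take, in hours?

One baker does 1/96 of the job per hour.
After 24 hours with 3 bakers, 3/4 is done (1/4 left).
With 4 bakers the rate is 4/96 = 1/24, so the rest takes 1/4 ÷ 1/24 = 6 hours.
Total = 24 + 6 = 30 hours.

30 hours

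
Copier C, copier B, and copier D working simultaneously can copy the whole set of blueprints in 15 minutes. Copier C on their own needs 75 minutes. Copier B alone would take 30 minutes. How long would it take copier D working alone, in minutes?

Combined rate is 1/15 per minute.
Known contribution: 1/75 + 1/30 = (2 + 5)/150 = 7/150 per minute.
So copier D's rate is 1/15 − 7/150 = 1/50, meaning 50 minutes alone.

50 minutes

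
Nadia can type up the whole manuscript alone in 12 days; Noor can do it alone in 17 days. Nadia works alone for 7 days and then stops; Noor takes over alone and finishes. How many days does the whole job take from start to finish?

In 7 days Nadia does 7/12 of the job, leaving 5/12.
Noor works at 1/17 per day, so finishing takes 5/12 ÷ 1/17 = 85/12 days.
Total time = 7 + 85/12 = 169/12 days.

169/12 days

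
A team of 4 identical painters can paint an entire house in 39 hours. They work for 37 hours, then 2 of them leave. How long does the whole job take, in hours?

41 hours

One painter does 1/156 of the job per hour.
After 37 hours with 4 painters, 37/39 is done (2/39 left).
With 2 painters the rate is 2/156 = 1/78, so the rest takes 2/39 ÷ 1/78 = 4 hours.
Total = 37 + 4 = 41 hours.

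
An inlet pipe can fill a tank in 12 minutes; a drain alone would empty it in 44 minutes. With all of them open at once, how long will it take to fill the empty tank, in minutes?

Net rate = 1/12 − 1/44 = (11 − 3)/132 = 8/132 = 2/33 per minute.
Filling time = 1 ÷ (2/33) = 33/2 minutes.

33/2 minutes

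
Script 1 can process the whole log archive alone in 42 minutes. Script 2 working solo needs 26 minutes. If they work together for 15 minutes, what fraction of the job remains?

6/91

Combined rate: 1/42 + 1/26 = (13 + 21)/546 = 34/546 = 17/273 per minute.
In 15 minutes they complete 15·17/273 = 85/91 of the job.
So 6/91 remains.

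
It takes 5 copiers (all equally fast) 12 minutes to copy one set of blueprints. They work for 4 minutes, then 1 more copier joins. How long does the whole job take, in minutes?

One copier does 1/60 of the job per minute.
After 4 minutes with 5 copiers, 1/3 is done (2/3 left).
With 6 copiers the rate is 6/60 = 1/10, so the rest takes 2/3 ÷ 1/10 = 20/3 minutes.
Total = 4 + 20/3 = 32/3 minutes.

32/3 minutes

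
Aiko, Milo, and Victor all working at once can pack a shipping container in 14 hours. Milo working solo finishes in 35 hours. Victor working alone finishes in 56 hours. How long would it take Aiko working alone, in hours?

Combined rate is 1/14 per hour.
Known contribution: 1/35 + 1/56 = (8 + 5)/280 = 13/280 per hour.
So Aiko's rate is 1/14 − 13/280 = 1/40, meaning 40 hours alone.

40 hours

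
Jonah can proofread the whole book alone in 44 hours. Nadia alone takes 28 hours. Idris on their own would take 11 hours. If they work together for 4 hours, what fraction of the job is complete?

Combined rate: 1/44 + 1/28 + 1/11 = (7 + 11 + 28)/308 = 46/308 = 23/154 per hour.
In 4 hours they complete 4·23/154 = 46/77 of the job.

46/77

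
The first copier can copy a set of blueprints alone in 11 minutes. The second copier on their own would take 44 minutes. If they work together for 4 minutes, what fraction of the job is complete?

5/11

Combined rate: 1/11 + 1/44 = (4 + 1)/44 = 5/44 per minute.
In 4 minutes they complete 4·5/44 = 5/11 of the job.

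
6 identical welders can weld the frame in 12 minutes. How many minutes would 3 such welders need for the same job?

Total work is 6·12 = 72 welder-minutes.
With 3 welders: 72/3 = 24 minutes.

24 minutes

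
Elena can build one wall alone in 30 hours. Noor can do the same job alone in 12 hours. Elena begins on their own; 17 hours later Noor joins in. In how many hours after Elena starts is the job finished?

145/7 hours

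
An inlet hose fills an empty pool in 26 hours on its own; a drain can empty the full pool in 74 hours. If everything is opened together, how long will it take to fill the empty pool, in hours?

481/12 hours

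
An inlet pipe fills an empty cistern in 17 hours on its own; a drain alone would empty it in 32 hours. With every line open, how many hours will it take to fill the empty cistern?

544/15 hours

Net rate = 1/17 − 1/32 = (32 − 17)/544 = 15/544 per hour.
Filling time = 1 ÷ (15/544) = 544/15 hours.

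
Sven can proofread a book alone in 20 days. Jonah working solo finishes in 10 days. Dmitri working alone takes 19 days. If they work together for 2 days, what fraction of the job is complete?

77/190

Combined rate: 1/20 + 1/10 + 1/19 = (19 + 38 + 20)/380 = 77/380 per day.
In 2 days they complete 2·77/380 = 77/190 of the job.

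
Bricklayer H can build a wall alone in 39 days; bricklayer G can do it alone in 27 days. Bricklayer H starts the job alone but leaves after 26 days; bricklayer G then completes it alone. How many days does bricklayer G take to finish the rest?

9 days

In 26 days bricklayer H does 26/39 = 2/3 of the job, leaving 1/3.
Bricklayer G works at 1/27 per day, so finishing takes 1/3 ÷ 1/27 = 9 days.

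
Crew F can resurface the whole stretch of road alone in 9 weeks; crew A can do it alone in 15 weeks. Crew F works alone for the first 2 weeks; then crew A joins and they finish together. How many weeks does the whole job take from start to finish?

In 2 weeks crew F does 2/9 of the job, leaving 7/9.
Crew F and crew A together work at 8/45 per week, so finishing takes 7/9 ÷ 8/45 = 35/8 weeks.
Total time = 2 + 35/8 = 51/8 weeks.

51/8 weeks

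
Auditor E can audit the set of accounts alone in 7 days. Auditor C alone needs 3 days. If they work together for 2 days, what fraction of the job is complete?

Combined rate: 1/7 + 1/3 = (3 + 7)/21 = 10/21 per day.
In 2 days they complete 2·10/21 = 20/21 of the job.

20/21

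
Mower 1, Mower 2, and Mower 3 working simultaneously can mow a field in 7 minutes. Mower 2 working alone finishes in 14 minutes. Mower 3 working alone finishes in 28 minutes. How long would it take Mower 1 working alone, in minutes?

28 minutes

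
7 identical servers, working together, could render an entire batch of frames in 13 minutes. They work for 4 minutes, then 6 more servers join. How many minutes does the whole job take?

115/13 minutes

One server does 1/91 of the job per minute.
After 4 minutes with 7 servers, 4/13 is done (9/13 left).
With 13 servers the rate is 13/91 = 1/7, so the rest takes 9/13 ÷ 1/7 = 63/13 minutes.
Total = 4 + 63/13 = 115/13 minutes.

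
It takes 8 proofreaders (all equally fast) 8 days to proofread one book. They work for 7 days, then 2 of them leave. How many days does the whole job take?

25/3 days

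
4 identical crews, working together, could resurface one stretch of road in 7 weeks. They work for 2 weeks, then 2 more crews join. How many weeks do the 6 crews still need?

10/3 weeks

One crew does 1/28 of the job per week.
After 2 weeks with 4 crews, 2/7 is done (5/7 left).
With 6 crews the rate is 6/28 = 3/14, so the rest takes 5/7 ÷ 3/14 = 10/3 weeks.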